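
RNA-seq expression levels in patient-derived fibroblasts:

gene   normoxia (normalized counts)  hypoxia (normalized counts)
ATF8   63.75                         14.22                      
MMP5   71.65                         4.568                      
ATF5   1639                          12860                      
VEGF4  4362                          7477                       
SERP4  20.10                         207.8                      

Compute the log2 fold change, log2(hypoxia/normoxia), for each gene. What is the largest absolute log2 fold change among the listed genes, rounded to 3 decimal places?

3.971

log2(14.22/63.75) = -2.165  (ATF8)
log2(4.568/71.65) = -3.971  (MMP5)
log2(12860/1639) = 2.972  (ATF5)
log2(7477/4362) = 0.777  (VEGF4)
log2(207.8/20.10) = 3.370  (SERP4)
The largest magnitude belongs to MMP5.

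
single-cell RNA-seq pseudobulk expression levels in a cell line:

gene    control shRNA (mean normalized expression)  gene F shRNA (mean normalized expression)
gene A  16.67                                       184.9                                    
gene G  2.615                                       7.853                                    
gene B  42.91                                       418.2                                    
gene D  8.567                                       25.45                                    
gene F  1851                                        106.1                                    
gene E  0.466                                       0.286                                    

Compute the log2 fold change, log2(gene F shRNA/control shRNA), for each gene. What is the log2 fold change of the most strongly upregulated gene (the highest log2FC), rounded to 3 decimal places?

3.471

log2(184.9/16.67) = 3.471  (gene A)
log2(7.853/2.615) = 1.586  (gene G)
log2(418.2/42.91) = 3.285  (gene B)
log2(25.45/8.567) = 1.571  (gene D)
log2(106.1/1851) = -4.125  (gene F)
log2(0.286/0.466) = -0.704  (gene E)
gene A is most strongly upregulated.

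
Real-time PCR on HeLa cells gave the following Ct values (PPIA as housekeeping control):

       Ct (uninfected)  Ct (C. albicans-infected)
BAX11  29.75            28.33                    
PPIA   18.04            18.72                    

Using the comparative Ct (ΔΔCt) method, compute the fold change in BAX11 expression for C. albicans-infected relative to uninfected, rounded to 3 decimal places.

ΔCt(uninfected) = 29.750 − 18.040 = 11.710
ΔCt(C. albicans-infected) = 28.330 − 18.720 = 9.610
ΔΔCt = 9.610 − 11.710 = -2.100
Fold change = 2^(−(-2.100)) = 2^2.100 = 4.2871

4.287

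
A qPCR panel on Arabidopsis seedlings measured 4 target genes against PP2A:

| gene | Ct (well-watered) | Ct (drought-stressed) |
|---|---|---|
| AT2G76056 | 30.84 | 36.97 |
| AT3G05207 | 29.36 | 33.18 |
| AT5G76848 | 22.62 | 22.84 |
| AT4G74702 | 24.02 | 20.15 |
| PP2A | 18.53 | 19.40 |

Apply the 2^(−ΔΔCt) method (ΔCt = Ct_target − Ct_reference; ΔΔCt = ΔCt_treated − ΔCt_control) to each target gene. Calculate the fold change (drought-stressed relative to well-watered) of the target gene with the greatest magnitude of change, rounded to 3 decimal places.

0.026

AT2G76056: ΔΔCt = (36.97−19.40) − (30.84−18.53) = 17.57 − 12.31 = 5.26; fold change = 2^-5.26 = 0.026
AT3G05207: ΔΔCt = (33.18−19.40) − (29.36−18.53) = 13.78 − 10.83 = 2.95; fold change = 2^-2.95 = 0.129
AT5G76848: ΔΔCt = (22.84−19.40) − (22.62−18.53) = 3.44 − 4.09 = -0.65; fold change = 2^0.65 = 1.569
AT4G74702: ΔΔCt = (20.15−19.40) − (24.02−18.53) = 0.75 − 5.49 = -4.74; fold change = 2^4.74 = 26.723
AT2G76056 has the largest |ΔΔCt| = 5.26.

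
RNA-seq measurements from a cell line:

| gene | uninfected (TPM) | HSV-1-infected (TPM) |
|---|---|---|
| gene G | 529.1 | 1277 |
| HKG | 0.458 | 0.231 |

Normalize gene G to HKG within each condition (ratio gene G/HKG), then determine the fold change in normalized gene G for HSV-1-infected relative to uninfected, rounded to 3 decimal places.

gene G/HKG (uninfected) = 529.1 / 0.458 = 1155.2
gene G/HKG (HSV-1-infected) = 1277 / 0.231 = 5528.1
Fold change = 5528.1 / 1155.2 = 4.7853

4.785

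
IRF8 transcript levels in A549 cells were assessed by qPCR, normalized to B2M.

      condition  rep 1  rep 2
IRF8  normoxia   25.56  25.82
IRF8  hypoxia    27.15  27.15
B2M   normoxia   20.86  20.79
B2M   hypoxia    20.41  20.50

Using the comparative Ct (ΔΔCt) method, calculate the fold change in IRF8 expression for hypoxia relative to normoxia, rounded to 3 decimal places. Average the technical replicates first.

Mean Ct: IRF8 normoxia 25.690; IRF8 hypoxia 27.150; B2M normoxia 20.825; B2M hypoxia 20.455
ΔCt(normoxia) = 25.690 − 20.825 = 4.865
ΔCt(hypoxia) = 27.150 − 20.455 = 6.695
ΔΔCt = 6.695 − 4.865 = 1.830
Fold change = 2^(−1.830) = 0.2813

0.281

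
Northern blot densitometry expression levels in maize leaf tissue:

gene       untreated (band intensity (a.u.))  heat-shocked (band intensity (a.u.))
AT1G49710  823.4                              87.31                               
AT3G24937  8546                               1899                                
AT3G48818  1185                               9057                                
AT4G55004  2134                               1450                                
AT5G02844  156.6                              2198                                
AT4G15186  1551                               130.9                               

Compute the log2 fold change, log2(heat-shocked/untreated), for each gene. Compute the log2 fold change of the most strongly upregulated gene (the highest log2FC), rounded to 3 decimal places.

3.811

log2(87.31/823.4) = -3.237  (AT1G49710)
log2(1899/8546) = -2.170  (AT3G24937)
log2(9057/1185) = 2.934  (AT3G48818)
log2(1450/2134) = -0.558  (AT4G55004)
log2(2198/156.6) = 3.811  (AT5G02844)
log2(130.9/1551) = -3.567  (AT4G15186)
AT5G02844 is most strongly upregulated.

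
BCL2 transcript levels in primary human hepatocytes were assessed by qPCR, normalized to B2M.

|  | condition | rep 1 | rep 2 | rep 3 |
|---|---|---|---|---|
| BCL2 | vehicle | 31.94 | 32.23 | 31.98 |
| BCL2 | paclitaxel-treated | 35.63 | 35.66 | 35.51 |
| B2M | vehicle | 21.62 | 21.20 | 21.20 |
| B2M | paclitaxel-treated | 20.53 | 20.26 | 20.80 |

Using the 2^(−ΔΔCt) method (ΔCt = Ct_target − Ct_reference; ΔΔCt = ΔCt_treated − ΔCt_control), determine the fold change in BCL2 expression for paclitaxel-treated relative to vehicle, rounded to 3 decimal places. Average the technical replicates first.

0.049

Mean Ct: BCL2 vehicle 32.050; BCL2 paclitaxel-treated 35.600; B2M vehicle 21.340; B2M paclitaxel-treated 20.530
ΔCt(vehicle) = 32.050 − 21.340 = 10.710
ΔCt(paclitaxel-treated) = 35.600 − 20.530 = 15.070
ΔΔCt = 15.070 − 10.710 = 4.360
Fold change = 2^(−4.360) = 0.0487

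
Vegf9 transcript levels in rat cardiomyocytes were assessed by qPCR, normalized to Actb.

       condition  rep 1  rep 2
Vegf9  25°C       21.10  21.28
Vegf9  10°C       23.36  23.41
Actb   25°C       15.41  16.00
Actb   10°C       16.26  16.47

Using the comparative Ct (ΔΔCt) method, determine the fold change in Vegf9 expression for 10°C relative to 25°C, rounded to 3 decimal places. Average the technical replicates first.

Mean Ct: Vegf9 25°C 21.190; Vegf9 10°C 23.385; Actb 25°C 15.705; Actb 10°C 16.365
ΔCt(25°C) = 21.190 − 15.705 = 5.485
ΔCt(10°C) = 23.385 − 16.365 = 7.020
ΔΔCt = 7.020 − 5.485 = 1.535
Fold change = 2^(−1.535) = 0.3451

0.345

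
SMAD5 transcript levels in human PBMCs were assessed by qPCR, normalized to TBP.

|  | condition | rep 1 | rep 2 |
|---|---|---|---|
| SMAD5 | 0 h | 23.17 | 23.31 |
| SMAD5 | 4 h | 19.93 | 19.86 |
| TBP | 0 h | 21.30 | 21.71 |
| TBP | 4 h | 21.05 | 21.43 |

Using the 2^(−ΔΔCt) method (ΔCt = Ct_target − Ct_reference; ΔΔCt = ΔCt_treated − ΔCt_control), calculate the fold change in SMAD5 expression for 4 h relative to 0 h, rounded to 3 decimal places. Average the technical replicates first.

8.456

Mean Ct: SMAD5 0 h 23.240; SMAD5 4 h 19.895; TBP 0 h 21.505; TBP 4 h 21.240
ΔCt(0 h) = 23.240 − 21.505 = 1.735
ΔCt(4 h) = 19.895 − 21.240 = -1.345
ΔΔCt = -1.345 − 1.735 = -3.080
Fold change = 2^(−(-3.080)) = 2^3.080 = 8.4561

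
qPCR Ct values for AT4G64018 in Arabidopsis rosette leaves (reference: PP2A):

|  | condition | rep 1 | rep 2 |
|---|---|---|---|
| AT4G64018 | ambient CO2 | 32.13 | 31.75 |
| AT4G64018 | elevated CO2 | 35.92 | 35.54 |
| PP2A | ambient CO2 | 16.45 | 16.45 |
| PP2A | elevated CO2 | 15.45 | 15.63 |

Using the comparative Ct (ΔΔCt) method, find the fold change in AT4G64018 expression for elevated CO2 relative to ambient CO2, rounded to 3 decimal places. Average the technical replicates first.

0.038

Mean Ct: AT4G64018 ambient CO2 31.940; AT4G64018 elevated CO2 35.730; PP2A ambient CO2 16.450; PP2A elevated CO2 15.540
ΔCt(ambient CO2) = 31.940 − 16.450 = 15.490
ΔCt(elevated CO2) = 35.730 − 15.540 = 20.190
ΔΔCt = 20.190 − 15.490 = 4.700
Fold change = 2^(−4.700) = 0.0385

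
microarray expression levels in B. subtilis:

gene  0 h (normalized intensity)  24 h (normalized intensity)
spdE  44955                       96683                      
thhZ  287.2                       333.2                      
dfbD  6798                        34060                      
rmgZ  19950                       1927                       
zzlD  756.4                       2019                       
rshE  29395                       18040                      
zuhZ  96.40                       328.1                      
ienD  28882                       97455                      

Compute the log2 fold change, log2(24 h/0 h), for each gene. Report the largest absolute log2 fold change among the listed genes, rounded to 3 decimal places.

log2(96683/44955) = 1.105  (spdE)
log2(333.2/287.2) = 0.214  (thhZ)
log2(34060/6798) = 2.325  (dfbD)
log2(1927/19950) = -3.372  (rmgZ)
log2(2019/756.4) = 1.416  (zzlD)
log2(18040/29395) = -0.704  (rshE)
log2(328.1/96.40) = 1.767  (zuhZ)
log2(97455/28882) = 1.755  (ienD)
The largest magnitude belongs to rmgZ.

3.372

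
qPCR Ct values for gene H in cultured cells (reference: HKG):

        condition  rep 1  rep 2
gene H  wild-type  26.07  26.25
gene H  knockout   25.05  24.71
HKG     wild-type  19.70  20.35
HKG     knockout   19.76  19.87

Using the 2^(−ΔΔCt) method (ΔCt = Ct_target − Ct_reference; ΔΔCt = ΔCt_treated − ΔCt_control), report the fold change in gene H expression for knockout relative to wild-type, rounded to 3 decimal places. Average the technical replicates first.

2.099

Mean Ct: gene H wild-type 26.160; gene H knockout 24.880; HKG wild-type 20.025; HKG knockout 19.815
ΔCt(wild-type) = 26.160 − 20.025 = 6.135
ΔCt(knockout) = 24.880 − 19.815 = 5.065
ΔΔCt = 5.065 − 6.135 = -1.070
Fold change = 2^(−(-1.070)) = 2^1.070 = 2.0994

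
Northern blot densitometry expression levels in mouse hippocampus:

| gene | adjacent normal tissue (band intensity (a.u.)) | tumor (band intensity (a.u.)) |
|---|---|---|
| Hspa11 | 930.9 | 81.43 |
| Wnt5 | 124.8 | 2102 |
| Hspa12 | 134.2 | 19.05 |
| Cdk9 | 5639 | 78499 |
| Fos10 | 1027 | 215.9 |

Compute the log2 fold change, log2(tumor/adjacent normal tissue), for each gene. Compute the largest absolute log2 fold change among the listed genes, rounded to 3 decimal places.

4.074

log2(81.43/930.9) = -3.515  (Hspa11)
log2(2102/124.8) = 4.074  (Wnt5)
log2(19.05/134.2) = -2.817  (Hspa12)
log2(78499/5639) = 3.799  (Cdk9)
log2(215.9/1027) = -2.250  (Fos10)
The largest magnitude belongs to Wnt5.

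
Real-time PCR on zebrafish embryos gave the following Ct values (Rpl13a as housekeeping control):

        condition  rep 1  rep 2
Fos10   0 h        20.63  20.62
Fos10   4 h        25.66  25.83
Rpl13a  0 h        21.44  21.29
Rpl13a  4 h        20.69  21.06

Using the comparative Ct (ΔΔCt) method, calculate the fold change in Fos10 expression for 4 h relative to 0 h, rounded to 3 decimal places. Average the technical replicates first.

0.020

Mean Ct: Fos10 0 h 20.625; Fos10 4 h 25.745; Rpl13a 0 h 21.365; Rpl13a 4 h 20.875
ΔCt(0 h) = 20.625 − 21.365 = -0.740
ΔCt(4 h) = 25.745 − 20.875 = 4.870
ΔΔCt = 4.870 − (-0.740) = 5.610
Fold change = 2^(−5.610) = 0.0205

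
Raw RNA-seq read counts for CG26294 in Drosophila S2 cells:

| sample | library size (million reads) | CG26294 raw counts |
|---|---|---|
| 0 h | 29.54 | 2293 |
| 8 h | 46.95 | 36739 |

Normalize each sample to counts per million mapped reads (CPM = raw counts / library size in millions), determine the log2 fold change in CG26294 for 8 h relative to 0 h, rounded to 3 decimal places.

3.334

CPM(0 h) = 2293 / 29.54 = 77.6236
CPM(8 h) = 36739 / 46.95 = 782.5133
Fold change = 782.5133 / 77.6236 = 10.08087
log2(10.08087) = 3.3335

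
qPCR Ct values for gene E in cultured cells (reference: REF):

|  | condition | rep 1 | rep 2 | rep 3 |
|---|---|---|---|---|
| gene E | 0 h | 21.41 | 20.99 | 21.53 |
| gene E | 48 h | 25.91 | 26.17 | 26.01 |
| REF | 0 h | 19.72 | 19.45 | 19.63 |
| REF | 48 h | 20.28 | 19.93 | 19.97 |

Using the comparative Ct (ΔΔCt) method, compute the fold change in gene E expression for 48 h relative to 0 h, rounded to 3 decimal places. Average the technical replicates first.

0.052

Mean Ct: gene E 0 h 21.310; gene E 48 h 26.030; REF 0 h 19.600; REF 48 h 20.060
ΔCt(0 h) = 21.310 − 19.600 = 1.710
ΔCt(48 h) = 26.030 − 20.060 = 5.970
ΔΔCt = 5.970 − 1.710 = 4.260
Fold change = 2^(−4.260) = 0.0522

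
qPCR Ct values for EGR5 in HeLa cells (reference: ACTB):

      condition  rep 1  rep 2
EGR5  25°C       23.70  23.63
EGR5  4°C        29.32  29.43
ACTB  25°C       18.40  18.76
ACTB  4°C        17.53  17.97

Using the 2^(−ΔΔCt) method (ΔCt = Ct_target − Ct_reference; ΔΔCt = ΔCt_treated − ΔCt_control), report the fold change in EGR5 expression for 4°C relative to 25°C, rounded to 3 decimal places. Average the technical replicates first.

0.011

Mean Ct: EGR5 25°C 23.665; EGR5 4°C 29.375; ACTB 25°C 18.580; ACTB 4°C 17.750
ΔCt(25°C) = 23.665 − 18.580 = 5.085
ΔCt(4°C) = 29.375 − 17.750 = 11.625
ΔΔCt = 11.625 − 5.085 = 6.540
Fold change = 2^(−6.540) = 0.0107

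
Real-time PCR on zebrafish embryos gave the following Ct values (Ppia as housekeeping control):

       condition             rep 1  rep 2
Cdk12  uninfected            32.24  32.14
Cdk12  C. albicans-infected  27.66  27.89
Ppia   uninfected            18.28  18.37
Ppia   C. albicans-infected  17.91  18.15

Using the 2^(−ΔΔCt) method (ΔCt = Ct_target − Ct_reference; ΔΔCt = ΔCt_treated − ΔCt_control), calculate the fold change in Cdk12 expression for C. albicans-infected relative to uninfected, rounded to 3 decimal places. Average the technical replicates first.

17.388

Mean Ct: Cdk12 uninfected 32.190; Cdk12 C. albicans-infected 27.775; Ppia uninfected 18.325; Ppia C. albicans-infected 18.030
ΔCt(uninfected) = 32.190 − 18.325 = 13.865
ΔCt(C. albicans-infected) = 27.775 − 18.030 = 9.745
ΔΔCt = 9.745 − 13.865 = -4.120
Fold change = 2^(−(-4.120)) = 2^4.120 = 17.3878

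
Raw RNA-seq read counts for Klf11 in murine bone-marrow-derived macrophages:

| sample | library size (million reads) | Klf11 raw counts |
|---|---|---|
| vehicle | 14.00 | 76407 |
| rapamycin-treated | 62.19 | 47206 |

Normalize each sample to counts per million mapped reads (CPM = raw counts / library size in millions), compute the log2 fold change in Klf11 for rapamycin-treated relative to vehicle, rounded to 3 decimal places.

-2.846

CPM(vehicle) = 76407 / 14.00 = 5457.6429
CPM(rapamycin-treated) = 47206 / 62.19 = 759.0609
Fold change = 759.0609 / 5457.6429 = 0.13908
log2(0.13908) = -2.8460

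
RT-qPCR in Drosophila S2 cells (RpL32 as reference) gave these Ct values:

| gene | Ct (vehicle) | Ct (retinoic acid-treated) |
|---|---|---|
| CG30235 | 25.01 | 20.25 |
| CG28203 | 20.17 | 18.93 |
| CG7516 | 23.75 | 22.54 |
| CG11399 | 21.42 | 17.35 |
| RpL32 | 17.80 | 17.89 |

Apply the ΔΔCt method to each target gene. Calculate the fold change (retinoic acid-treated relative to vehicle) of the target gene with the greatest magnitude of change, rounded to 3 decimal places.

28.840

CG30235: ΔΔCt = (20.25−17.89) − (25.01−17.80) = 2.36 − 7.21 = -4.85; fold change = 2^4.85 = 28.840
CG28203: ΔΔCt = (18.93−17.89) − (20.17−17.80) = 1.04 − 2.37 = -1.33; fold change = 2^1.33 = 2.514
CG7516: ΔΔCt = (22.54−17.89) − (23.75−17.80) = 4.65 − 5.95 = -1.30; fold change = 2^1.30 = 2.462
CG11399: ΔΔCt = (17.35−17.89) − (21.42−17.80) = -0.54 − 3.62 = -4.16; fold change = 2^4.16 = 17.877
CG30235 has the largest |ΔΔCt| = 4.85.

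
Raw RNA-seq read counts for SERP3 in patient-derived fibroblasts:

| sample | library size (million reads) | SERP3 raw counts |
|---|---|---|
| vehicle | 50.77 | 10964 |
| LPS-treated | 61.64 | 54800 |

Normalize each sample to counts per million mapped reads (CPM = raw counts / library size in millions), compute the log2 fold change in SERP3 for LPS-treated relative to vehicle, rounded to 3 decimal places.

2.042

CPM(vehicle) = 10964 / 50.77 = 215.9543
CPM(LPS-treated) = 54800 / 61.64 = 889.0331
Fold change = 889.0331 / 215.9543 = 4.11676
log2(4.11676) = 2.0415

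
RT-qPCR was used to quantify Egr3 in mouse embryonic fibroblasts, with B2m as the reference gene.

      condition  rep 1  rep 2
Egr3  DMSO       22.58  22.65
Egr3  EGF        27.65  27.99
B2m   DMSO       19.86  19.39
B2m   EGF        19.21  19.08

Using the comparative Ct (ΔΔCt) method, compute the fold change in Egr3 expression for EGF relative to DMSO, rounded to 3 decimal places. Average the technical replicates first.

Mean Ct: Egr3 DMSO 22.615; Egr3 EGF 27.820; B2m DMSO 19.625; B2m EGF 19.145
ΔCt(DMSO) = 22.615 − 19.625 = 2.990
ΔCt(EGF) = 27.820 − 19.145 = 8.675
ΔΔCt = 8.675 − 2.990 = 5.685
Fold change = 2^(−5.685) = 0.0194

0.019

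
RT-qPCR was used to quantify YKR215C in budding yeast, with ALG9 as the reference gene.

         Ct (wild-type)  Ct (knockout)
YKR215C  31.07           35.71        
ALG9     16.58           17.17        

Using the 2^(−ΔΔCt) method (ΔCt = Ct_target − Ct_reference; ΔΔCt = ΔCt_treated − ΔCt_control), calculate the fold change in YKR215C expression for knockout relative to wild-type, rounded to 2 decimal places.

ΔCt(wild-type) = 31.070 − 16.580 = 14.490
ΔCt(knockout) = 35.710 − 17.170 = 18.540
ΔΔCt = 18.540 − 14.490 = 4.050
Fold change = 2^(−4.050) = 0.060

0.06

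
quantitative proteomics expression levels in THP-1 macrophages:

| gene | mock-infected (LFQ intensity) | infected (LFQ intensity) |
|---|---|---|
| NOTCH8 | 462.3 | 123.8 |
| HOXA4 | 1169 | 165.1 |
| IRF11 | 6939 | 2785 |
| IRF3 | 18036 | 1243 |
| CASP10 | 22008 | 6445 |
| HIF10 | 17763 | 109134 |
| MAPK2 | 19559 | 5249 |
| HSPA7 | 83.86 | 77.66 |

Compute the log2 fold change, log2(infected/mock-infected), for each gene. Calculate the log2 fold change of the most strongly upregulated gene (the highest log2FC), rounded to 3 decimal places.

2.619

log2(123.8/462.3) = -1.901  (NOTCH8)
log2(165.1/1169) = -2.824  (HOXA4)
log2(2785/6939) = -1.317  (IRF11)
log2(1243/18036) = -3.859  (IRF3)
log2(6445/22008) = -1.772  (CASP10)
log2(109134/17763) = 2.619  (HIF10)
log2(5249/19559) = -1.898  (MAPK2)
log2(77.66/83.86) = -0.111  (HSPA7)
HIF10 is most strongly upregulated.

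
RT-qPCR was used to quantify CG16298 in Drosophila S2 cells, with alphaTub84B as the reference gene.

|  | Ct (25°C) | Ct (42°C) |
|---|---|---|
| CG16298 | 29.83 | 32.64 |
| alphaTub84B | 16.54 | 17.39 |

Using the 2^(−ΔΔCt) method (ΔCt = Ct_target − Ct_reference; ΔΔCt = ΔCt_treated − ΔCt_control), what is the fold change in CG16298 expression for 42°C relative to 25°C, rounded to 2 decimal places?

0.26

ΔCt(25°C) = 29.830 − 16.540 = 13.290
ΔCt(42°C) = 32.640 − 17.390 = 15.250
ΔΔCt = 15.250 − 13.290 = 1.960
Fold change = 2^(−1.960) = 0.257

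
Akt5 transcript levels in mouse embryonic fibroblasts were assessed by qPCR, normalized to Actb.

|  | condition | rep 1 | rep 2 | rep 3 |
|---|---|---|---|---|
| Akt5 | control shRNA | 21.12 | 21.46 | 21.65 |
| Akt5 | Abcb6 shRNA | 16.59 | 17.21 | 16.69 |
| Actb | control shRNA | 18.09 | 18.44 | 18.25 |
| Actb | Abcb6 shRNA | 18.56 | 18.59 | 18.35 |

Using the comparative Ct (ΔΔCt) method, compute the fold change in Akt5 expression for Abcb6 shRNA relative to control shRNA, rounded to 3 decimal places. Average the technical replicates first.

28.246

Mean Ct: Akt5 control shRNA 21.410; Akt5 Abcb6 shRNA 16.830; Actb control shRNA 18.260; Actb Abcb6 shRNA 18.500
ΔCt(control shRNA) = 21.410 − 18.260 = 3.150
ΔCt(Abcb6 shRNA) = 16.830 − 18.500 = -1.670
ΔΔCt = -1.670 − 3.150 = -4.820
Fold change = 2^(−(-4.820)) = 2^4.820 = 28.2465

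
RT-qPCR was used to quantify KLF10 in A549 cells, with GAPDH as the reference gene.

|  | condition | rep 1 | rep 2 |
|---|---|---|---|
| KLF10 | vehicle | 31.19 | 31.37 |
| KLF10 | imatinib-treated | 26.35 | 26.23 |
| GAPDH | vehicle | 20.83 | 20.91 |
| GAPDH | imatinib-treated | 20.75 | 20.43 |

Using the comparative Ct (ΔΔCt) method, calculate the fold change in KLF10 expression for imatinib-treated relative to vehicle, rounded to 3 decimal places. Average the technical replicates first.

26.173

Mean Ct: KLF10 vehicle 31.280; KLF10 imatinib-treated 26.290; GAPDH vehicle 20.870; GAPDH imatinib-treated 20.590
ΔCt(vehicle) = 31.280 − 20.870 = 10.410
ΔCt(imatinib-treated) = 26.290 − 20.590 = 5.700
ΔΔCt = 5.700 − 10.410 = -4.710
Fold change = 2^(−(-4.710)) = 2^4.710 = 26.1729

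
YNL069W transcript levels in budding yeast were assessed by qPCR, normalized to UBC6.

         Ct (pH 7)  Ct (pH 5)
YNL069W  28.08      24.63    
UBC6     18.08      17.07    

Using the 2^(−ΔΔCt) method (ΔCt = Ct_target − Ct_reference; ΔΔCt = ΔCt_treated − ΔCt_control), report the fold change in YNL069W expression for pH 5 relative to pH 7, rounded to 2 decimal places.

5.43

ΔCt(pH 7) = 28.080 − 18.080 = 10.000
ΔCt(pH 5) = 24.630 − 17.070 = 7.560
ΔΔCt = 7.560 − 10.000 = -2.440
Fold change = 2^(−(-2.440)) = 2^2.440 = 5.426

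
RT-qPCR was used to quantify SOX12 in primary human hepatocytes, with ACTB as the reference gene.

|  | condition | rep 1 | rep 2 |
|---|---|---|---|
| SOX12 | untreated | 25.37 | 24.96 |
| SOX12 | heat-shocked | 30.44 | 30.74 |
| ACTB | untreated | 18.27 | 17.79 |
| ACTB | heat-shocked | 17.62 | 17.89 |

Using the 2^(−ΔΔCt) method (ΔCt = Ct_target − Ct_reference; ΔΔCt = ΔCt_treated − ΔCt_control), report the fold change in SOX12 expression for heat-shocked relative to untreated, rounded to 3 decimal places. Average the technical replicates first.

0.019

Mean Ct: SOX12 untreated 25.165; SOX12 heat-shocked 30.590; ACTB untreated 18.030; ACTB heat-shocked 17.755
ΔCt(untreated) = 25.165 − 18.030 = 7.135
ΔCt(heat-shocked) = 30.590 − 17.755 = 12.835
ΔΔCt = 12.835 − 7.135 = 5.700
Fold change = 2^(−5.700) = 0.0192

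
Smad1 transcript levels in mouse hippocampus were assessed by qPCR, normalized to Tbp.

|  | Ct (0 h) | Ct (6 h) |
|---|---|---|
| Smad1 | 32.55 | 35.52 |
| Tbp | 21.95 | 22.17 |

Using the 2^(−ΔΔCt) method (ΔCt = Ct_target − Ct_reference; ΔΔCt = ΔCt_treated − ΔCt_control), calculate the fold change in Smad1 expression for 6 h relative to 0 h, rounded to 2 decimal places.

0.15

ΔCt(0 h) = 32.550 − 21.950 = 10.600
ΔCt(6 h) = 35.520 − 22.170 = 13.350
ΔΔCt = 13.350 − 10.600 = 2.750
Fold change = 2^(−2.750) = 0.149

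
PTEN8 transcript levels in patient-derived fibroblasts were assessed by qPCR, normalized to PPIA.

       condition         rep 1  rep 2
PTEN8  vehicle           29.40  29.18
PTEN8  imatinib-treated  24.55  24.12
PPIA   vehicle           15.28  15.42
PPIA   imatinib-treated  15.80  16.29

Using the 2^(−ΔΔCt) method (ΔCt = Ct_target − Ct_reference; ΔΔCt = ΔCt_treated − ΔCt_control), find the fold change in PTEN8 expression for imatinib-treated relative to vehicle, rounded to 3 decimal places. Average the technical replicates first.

Mean Ct: PTEN8 vehicle 29.290; PTEN8 imatinib-treated 24.335; PPIA vehicle 15.350; PPIA imatinib-treated 16.045
ΔCt(vehicle) = 29.290 − 15.350 = 13.940
ΔCt(imatinib-treated) = 24.335 − 16.045 = 8.290
ΔΔCt = 8.290 − 13.940 = -5.650
Fold change = 2^(−(-5.650)) = 2^5.650 = 50.2134

50.213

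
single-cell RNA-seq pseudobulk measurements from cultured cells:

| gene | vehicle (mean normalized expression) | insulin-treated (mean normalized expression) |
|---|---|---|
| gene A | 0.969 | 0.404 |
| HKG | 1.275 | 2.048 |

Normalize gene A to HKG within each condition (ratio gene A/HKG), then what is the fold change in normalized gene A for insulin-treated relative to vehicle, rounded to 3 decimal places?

0.260

gene A/HKG (vehicle) = 0.969 / 1.275 = 0.76
gene A/HKG (insulin-treated) = 0.404 / 2.048 = 0.19727
Fold change = 0.19727 / 0.76 = 0.2596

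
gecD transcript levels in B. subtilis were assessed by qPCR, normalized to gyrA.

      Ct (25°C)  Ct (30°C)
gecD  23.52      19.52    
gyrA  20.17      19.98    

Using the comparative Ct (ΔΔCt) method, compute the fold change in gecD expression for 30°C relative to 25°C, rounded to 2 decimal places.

ΔCt(25°C) = 23.520 − 20.170 = 3.350
ΔCt(30°C) = 19.520 − 19.980 = -0.460
ΔΔCt = -0.460 − 3.350 = -3.810
Fold change = 2^(−(-3.810)) = 2^3.810 = 14.026

14.03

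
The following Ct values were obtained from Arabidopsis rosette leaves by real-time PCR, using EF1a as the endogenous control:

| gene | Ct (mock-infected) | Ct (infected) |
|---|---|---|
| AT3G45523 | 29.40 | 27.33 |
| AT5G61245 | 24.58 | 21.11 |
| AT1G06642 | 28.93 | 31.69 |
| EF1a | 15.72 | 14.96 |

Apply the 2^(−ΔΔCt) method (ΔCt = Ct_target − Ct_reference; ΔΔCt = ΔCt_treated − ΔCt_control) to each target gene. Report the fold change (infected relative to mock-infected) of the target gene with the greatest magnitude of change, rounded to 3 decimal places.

AT3G45523: ΔΔCt = (27.33−14.96) − (29.40−15.72) = 12.37 − 13.68 = -1.31; fold change = 2^1.31 = 2.479
AT5G61245: ΔΔCt = (21.11−14.96) − (24.58−15.72) = 6.15 − 8.86 = -2.71; fold change = 2^2.71 = 6.543
AT1G06642: ΔΔCt = (31.69−14.96) − (28.93−15.72) = 16.73 − 13.21 = 3.52; fold change = 2^-3.52 = 0.087
AT1G06642 has the largest |ΔΔCt| = 3.52.

0.087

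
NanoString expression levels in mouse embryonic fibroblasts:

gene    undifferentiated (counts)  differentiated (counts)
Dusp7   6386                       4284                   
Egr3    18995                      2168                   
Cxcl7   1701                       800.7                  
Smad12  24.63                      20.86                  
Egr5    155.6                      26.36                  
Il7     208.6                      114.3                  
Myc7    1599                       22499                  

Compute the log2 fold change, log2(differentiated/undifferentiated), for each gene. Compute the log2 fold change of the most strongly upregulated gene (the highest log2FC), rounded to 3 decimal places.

3.815

log2(4284/6386) = -0.576  (Dusp7)
log2(2168/18995) = -3.131  (Egr3)
log2(800.7/1701) = -1.087  (Cxcl7)
log2(20.86/24.63) = -0.240  (Smad12)
log2(26.36/155.6) = -2.561  (Egr5)
log2(114.3/208.6) = -0.868  (Il7)
log2(22499/1599) = 3.815  (Myc7)
Myc7 is most strongly upregulated.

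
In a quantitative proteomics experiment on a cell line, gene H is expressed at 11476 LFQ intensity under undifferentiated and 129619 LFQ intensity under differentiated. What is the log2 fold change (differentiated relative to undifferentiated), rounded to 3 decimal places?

3.498

Fold change = 129619 / 11476 = 11.2948
log2(11.2948) = 3.4976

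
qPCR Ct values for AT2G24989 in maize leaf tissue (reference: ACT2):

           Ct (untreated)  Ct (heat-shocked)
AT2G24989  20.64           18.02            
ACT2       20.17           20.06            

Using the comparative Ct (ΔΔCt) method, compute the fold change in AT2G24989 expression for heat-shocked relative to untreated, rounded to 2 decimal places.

ΔCt(untreated) = 20.640 − 20.170 = 0.470
ΔCt(heat-shocked) = 18.020 − 20.060 = -2.040
ΔΔCt = -2.040 − 0.470 = -2.510
Fold change = 2^(−(-2.510)) = 2^2.510 = 5.696

5.70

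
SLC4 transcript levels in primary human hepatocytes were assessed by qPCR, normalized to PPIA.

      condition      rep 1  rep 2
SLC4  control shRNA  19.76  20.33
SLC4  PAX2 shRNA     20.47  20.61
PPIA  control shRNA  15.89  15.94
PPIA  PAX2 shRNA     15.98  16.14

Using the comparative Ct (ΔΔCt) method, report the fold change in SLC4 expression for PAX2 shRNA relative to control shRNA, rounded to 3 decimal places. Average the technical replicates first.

0.785

Mean Ct: SLC4 control shRNA 20.045; SLC4 PAX2 shRNA 20.540; PPIA control shRNA 15.915; PPIA PAX2 shRNA 16.060
ΔCt(control shRNA) = 20.045 − 15.915 = 4.130
ΔCt(PAX2 shRNA) = 20.540 − 16.060 = 4.480
ΔΔCt = 4.480 − 4.130 = 0.350
Fold change = 2^(−0.350) = 0.7846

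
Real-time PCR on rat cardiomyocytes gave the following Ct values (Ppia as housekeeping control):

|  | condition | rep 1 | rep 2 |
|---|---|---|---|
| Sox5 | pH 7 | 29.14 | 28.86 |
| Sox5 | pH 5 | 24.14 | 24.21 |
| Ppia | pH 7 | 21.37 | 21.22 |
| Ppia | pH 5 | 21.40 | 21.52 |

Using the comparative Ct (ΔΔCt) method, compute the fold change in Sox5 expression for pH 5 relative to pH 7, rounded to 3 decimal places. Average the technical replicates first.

31.779

Mean Ct: Sox5 pH 7 29.000; Sox5 pH 5 24.175; Ppia pH 7 21.295; Ppia pH 5 21.460
ΔCt(pH 7) = 29.000 − 21.295 = 7.705
ΔCt(pH 5) = 24.175 − 21.460 = 2.715
ΔΔCt = 2.715 − 7.705 = -4.990
Fold change = 2^(−(-4.990)) = 2^4.990 = 31.7790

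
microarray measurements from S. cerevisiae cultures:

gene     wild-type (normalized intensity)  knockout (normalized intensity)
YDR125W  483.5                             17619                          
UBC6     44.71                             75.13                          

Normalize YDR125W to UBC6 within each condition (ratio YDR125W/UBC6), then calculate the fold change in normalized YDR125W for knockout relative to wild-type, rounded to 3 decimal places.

YDR125W/UBC6 (wild-type) = 483.5 / 44.71 = 10.814
YDR125W/UBC6 (knockout) = 17619 / 75.13 = 234.51
Fold change = 234.51 / 10.814 = 21.6858

21.686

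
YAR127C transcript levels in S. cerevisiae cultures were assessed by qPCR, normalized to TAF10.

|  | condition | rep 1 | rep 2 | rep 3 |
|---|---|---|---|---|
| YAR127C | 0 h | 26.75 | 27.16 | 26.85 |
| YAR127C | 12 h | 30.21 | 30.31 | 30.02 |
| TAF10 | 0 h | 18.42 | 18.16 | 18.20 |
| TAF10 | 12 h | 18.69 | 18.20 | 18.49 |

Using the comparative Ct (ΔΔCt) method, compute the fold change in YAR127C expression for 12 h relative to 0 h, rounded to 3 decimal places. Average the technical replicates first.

0.120

Mean Ct: YAR127C 0 h 26.920; YAR127C 12 h 30.180; TAF10 0 h 18.260; TAF10 12 h 18.460
ΔCt(0 h) = 26.920 − 18.260 = 8.660
ΔCt(12 h) = 30.180 − 18.460 = 11.720
ΔΔCt = 11.720 − 8.660 = 3.060
Fold change = 2^(−3.060) = 0.1199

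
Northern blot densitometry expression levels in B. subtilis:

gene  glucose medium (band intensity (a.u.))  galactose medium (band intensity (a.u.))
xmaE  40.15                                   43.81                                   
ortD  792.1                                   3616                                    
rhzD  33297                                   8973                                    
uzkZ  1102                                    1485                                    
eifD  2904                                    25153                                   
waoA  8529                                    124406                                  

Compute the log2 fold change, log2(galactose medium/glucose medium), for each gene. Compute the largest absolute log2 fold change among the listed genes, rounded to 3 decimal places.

3.867

log2(43.81/40.15) = 0.126  (xmaE)
log2(3616/792.1) = 2.191  (ortD)
log2(8973/33297) = -1.892  (rhzD)
log2(1485/1102) = 0.430  (uzkZ)
log2(25153/2904) = 3.115  (eifD)
log2(124406/8529) = 3.867  (waoA)
The largest magnitude belongs to waoA.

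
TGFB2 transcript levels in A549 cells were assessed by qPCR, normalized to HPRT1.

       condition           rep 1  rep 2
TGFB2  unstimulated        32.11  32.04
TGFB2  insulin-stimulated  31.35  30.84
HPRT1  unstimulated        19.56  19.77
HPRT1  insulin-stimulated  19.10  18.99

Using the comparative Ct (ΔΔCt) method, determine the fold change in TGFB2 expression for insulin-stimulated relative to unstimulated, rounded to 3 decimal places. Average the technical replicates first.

Mean Ct: TGFB2 unstimulated 32.075; TGFB2 insulin-stimulated 31.095; HPRT1 unstimulated 19.665; HPRT1 insulin-stimulated 19.045
ΔCt(unstimulated) = 32.075 − 19.665 = 12.410
ΔCt(insulin-stimulated) = 31.095 − 19.045 = 12.050
ΔΔCt = 12.050 − 12.410 = -0.360
Fold change = 2^(−(-0.360)) = 2^0.360 = 1.2834

1.283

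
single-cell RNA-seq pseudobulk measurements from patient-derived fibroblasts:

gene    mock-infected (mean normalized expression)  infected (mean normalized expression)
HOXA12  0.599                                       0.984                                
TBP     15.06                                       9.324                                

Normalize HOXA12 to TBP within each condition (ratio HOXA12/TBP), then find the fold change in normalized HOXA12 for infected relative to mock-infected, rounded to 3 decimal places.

2.653

HOXA12/TBP (mock-infected) = 0.599 / 15.06 = 0.039774
HOXA12/TBP (infected) = 0.984 / 9.324 = 0.10553
Fold change = 0.10553 / 0.039774 = 2.6533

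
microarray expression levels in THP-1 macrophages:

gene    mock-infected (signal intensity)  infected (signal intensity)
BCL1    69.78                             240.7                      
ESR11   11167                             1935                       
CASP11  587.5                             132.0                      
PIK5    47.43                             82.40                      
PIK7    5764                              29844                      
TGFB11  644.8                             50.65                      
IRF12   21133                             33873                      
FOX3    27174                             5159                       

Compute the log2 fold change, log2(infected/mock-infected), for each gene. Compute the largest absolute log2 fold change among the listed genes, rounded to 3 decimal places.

3.670

log2(240.7/69.78) = 1.786  (BCL1)
log2(1935/11167) = -2.529  (ESR11)
log2(132.0/587.5) = -2.154  (CASP11)
log2(82.40/47.43) = 0.797  (PIK5)
log2(29844/5764) = 2.372  (PIK7)
log2(50.65/644.8) = -3.670  (TGFB11)
log2(33873/21133) = 0.681  (IRF12)
log2(5159/27174) = -2.397  (FOX3)
The largest magnitude belongs to TGFB11.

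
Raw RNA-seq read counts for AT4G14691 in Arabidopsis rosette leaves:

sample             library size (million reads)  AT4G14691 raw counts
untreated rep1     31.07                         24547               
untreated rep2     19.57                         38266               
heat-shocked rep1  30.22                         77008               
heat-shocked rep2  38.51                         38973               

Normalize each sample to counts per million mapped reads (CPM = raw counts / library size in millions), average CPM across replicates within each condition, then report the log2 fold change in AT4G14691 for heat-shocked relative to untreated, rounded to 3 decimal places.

CPM(untreated rep1) = 24547 / 31.07 = 790.0547
CPM(untreated rep2) = 38266 / 19.57 = 1955.3398
CPM(heat-shocked rep1) = 77008 / 30.22 = 2548.2462
CPM(heat-shocked rep2) = 38973 / 38.51 = 1012.0229
mean CPM(untreated) = 1372.6973; mean CPM(heat-shocked) = 1780.1345
Fold change = 1780.1345 / 1372.6973 = 1.29682
log2(1.29682) = 0.3750

0.375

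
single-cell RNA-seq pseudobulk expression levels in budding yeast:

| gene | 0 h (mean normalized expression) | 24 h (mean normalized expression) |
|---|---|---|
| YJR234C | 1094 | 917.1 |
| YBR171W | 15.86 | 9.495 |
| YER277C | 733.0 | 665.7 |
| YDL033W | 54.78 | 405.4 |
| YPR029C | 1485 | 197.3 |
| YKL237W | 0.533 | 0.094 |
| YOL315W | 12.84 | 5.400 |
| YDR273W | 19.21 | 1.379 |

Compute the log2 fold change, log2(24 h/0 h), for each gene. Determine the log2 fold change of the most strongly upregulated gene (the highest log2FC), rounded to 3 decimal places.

2.888

log2(917.1/1094) = -0.254  (YJR234C)
log2(9.495/15.86) = -0.740  (YBR171W)
log2(665.7/733.0) = -0.139  (YER277C)
log2(405.4/54.78) = 2.888  (YDL033W)
log2(197.3/1485) = -2.912  (YPR029C)
log2(0.094/0.533) = -2.503  (YKL237W)
log2(5.400/12.84) = -1.250  (YOL315W)
log2(1.379/19.21) = -3.800  (YDR273W)
YDL033W is most strongly upregulated.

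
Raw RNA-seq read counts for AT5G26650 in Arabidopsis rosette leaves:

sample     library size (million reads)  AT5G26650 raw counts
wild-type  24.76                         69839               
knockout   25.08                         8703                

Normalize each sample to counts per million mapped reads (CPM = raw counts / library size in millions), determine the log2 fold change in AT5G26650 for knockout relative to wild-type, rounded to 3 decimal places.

CPM(wild-type) = 69839 / 24.76 = 2820.6381
CPM(knockout) = 8703 / 25.08 = 347.0096
Fold change = 347.0096 / 2820.6381 = 0.12303
log2(0.12303) = -3.0230

-3.023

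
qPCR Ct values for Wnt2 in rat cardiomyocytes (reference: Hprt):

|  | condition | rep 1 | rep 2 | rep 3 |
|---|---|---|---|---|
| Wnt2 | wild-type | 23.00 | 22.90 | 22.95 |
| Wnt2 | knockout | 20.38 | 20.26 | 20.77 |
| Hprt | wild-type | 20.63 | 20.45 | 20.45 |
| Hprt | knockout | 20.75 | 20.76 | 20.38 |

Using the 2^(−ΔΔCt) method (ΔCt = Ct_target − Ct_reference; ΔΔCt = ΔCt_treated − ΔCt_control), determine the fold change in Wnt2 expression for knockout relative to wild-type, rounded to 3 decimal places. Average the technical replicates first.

6.063

Mean Ct: Wnt2 wild-type 22.950; Wnt2 knockout 20.470; Hprt wild-type 20.510; Hprt knockout 20.630
ΔCt(wild-type) = 22.950 − 20.510 = 2.440
ΔCt(knockout) = 20.470 − 20.630 = -0.160
ΔΔCt = -0.160 − 2.440 = -2.600
Fold change = 2^(−(-2.600)) = 2^2.600 = 6.0629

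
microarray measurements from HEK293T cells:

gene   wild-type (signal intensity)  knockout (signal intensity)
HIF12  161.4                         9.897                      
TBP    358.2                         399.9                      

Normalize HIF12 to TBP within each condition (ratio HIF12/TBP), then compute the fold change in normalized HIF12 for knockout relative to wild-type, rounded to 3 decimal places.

HIF12/TBP (wild-type) = 161.4 / 358.2 = 0.45059
HIF12/TBP (knockout) = 9.897 / 399.9 = 0.024749
Fold change = 0.024749 / 0.45059 = 0.0549

0.055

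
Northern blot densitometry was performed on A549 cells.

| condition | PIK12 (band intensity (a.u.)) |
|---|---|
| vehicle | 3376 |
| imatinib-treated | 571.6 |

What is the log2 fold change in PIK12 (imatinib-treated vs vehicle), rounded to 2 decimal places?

-2.56

Fold change = 571.6 / 3376 = 0.1693
log2(0.1693) = -2.562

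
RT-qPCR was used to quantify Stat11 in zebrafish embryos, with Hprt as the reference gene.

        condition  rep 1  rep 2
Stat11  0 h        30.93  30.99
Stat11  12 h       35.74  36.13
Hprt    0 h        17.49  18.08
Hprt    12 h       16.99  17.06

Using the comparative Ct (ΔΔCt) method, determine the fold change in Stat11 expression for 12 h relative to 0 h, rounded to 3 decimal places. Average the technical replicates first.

0.019

Mean Ct: Stat11 0 h 30.960; Stat11 12 h 35.935; Hprt 0 h 17.785; Hprt 12 h 17.025
ΔCt(0 h) = 30.960 − 17.785 = 13.175
ΔCt(12 h) = 35.935 − 17.025 = 18.910
ΔΔCt = 18.910 − 13.175 = 5.735
Fold change = 2^(−5.735) = 0.0188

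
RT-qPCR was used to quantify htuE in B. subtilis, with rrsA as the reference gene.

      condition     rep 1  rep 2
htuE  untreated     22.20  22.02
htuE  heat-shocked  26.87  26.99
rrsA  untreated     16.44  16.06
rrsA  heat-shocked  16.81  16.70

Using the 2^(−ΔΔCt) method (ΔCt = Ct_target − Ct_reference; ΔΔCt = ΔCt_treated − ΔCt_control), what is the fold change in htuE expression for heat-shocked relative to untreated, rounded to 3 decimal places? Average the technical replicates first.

0.050

Mean Ct: htuE untreated 22.110; htuE heat-shocked 26.930; rrsA untreated 16.250; rrsA heat-shocked 16.755
ΔCt(untreated) = 22.110 − 16.250 = 5.860
ΔCt(heat-shocked) = 26.930 − 16.755 = 10.175
ΔΔCt = 10.175 − 5.860 = 4.315
Fold change = 2^(−4.315) = 0.0502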